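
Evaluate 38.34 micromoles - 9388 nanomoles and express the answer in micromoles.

In micromoles:
  38.34 micromoles → 38.34
  9388 nanomoles = 9388e-3 micromoles = 9.388
Difference: 38.34 - 9.388 = 28.952

28.952 micromoles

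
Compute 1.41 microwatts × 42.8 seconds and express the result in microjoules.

60.348 microjoules

1.41e-6 × 42.8 = 60.348e-6 J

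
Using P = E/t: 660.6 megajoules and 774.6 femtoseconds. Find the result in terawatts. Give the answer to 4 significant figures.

(660.6 × 10^6) / (774.6 × 10^-15) = 0.852827 × 10^21 W

852800000 terawatts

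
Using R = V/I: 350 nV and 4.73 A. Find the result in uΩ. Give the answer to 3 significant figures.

0.0740 uΩ

(350 × 10⁻⁹) / (4.73) = 73.996 × 10⁻⁹ Ω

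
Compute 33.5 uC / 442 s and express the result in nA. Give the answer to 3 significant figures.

(33.5 × 10^-6) / (442) = 0.075792 × 10^-6 A

75.8 nA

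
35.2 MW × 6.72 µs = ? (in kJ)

0.236544 kJ

35.2 × 10⁶ × 6.72 × 10⁻⁶ = 236.544 J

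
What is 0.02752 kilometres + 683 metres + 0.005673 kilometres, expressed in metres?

In metres:
  0.02752 kilometres = 0.02752 × 10³ metres = 27.52
  683 metres → 683
  0.005673 kilometres = 0.005673 × 10³ metres = 5.673
Sum: 27.52 + 683 + 5.673 = 716.193

716.193 metres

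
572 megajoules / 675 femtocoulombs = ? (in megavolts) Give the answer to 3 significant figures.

(572e6) / (675e-15) = 0.84741e21 V

847000000000000 megavolts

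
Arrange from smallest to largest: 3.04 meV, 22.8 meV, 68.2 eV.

3.04 meV < 22.8 meV < 68.2 eV

3.04 meV = 0.00304 eV
22.8 meV = 0.0228 eV
68.2 eV = 68.2 eV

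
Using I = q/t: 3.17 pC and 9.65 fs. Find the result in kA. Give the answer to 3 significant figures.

0.328 kA

(3.17 × 10^-12) / (9.65 × 10^-15) = 0.3285 × 10^3 A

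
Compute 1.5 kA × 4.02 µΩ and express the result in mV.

1.5 × 10^3 × 4.02 × 10^-6 = 6.03 × 10^-3 V

6.03 mV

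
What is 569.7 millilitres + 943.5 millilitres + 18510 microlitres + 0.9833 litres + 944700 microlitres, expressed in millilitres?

3459.71 millilitres

In millilitres:
  569.7 millilitres → 569.7
  943.5 millilitres → 943.5
  18510 microlitres = 18510 × 10⁻³ millilitres = 18.51
  0.9833 litres = 0.9833 × 10³ millilitres = 983.3
  944700 microlitres = 944700 × 10⁻³ millilitres = 944.7
Sum: 569.7 + 943.5 + 18.51 + 983.3 + 944.7 = 3459.71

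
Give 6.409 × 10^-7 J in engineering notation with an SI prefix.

= 640.9 × 10^-9 J; 10^-9 is nano.

640.9 nJ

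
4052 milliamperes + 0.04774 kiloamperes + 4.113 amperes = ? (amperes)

55.905 amperes

In amperes:
  4052 milliamperes = 4052 × 10⁻³ amperes = 4.052
  0.04774 kiloamperes = 0.04774 × 10³ amperes = 47.74
  4.113 amperes → 4.113
Sum: 4.052 + 47.74 + 4.113 = 55.905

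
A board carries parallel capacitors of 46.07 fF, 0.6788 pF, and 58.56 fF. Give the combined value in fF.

In fF:
  46.07 fF → 46.07
  0.6788 pF = 0.6788 × 10^3 fF = 678.8
  58.56 fF → 58.56
Sum: 46.07 + 678.8 + 58.56 = 783.43

783.43 fF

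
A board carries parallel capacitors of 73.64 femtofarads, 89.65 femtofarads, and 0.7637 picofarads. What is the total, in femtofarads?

In femtofarads:
  73.64 femtofarads → 73.64
  89.65 femtofarads → 89.65
  0.7637 picofarads = 0.7637 × 10^3 femtofarads = 763.7
Sum: 73.64 + 89.65 + 763.7 = 926.99

926.99 femtofarads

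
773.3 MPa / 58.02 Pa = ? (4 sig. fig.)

13330000

(773.3 × 10^6) / (58.02) = 13.328 × 10^6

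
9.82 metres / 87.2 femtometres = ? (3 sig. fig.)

(9.82) / (87.2 × 10^-15) = 0.1126 × 10^15

113000000000000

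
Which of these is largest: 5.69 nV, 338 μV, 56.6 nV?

5.69 nV = 0.00000000569 V
338 μV = 0.000338 V
56.6 nV = 0.0000000566 V

338 μV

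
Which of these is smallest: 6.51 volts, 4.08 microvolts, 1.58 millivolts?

4.08 microvolts

6.51 volts = 6.51 volts
4.08 microvolts = 0.00000408 volts
1.58 millivolts = 0.00158 volts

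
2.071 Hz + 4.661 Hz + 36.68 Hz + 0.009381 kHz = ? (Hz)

52.793 Hz

In Hz:
  2.071 Hz → 2.071
  4.661 Hz → 4.661
  36.68 Hz → 36.68
  0.009381 kHz = 0.009381 × 10^3 Hz = 9.381
Sum: 2.071 + 4.661 + 36.68 + 9.381 = 52.793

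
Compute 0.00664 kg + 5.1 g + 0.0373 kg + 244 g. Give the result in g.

In g:
  0.00664 kg = 0.00664 × 10^3 g = 6.64
  5.1 g → 5.1
  0.0373 kg = 0.0373 × 10^3 g = 37.3
  244 g → 244
Sum: 6.64 + 5.1 + 37.3 + 244 = 293.04

293.04 g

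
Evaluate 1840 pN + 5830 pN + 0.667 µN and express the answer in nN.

674.67 nN

In nN:
  1840 pN = 1840e-3 nN = 1.84
  5830 pN = 5830e-3 nN = 5.83
  0.667 µN = 0.667e3 nN = 667
Sum: 1.84 + 5.83 + 667 = 674.67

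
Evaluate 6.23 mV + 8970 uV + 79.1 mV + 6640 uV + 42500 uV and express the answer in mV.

In mV:
  6.23 mV → 6.23
  8970 uV = 8970e-3 mV = 8.97
  79.1 mV → 79.1
  6640 uV = 6640e-3 mV = 6.64
  42500 uV = 42500e-3 mV = 42.5
Sum: 6.23 + 8.97 + 79.1 + 6.64 + 42.5 = 143.44

143.44 mV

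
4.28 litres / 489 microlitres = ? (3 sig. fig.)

8750

(4.28) / (489e-6) = 0.008753e6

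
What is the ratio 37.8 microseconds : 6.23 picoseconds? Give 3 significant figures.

6070000

(37.8e-6) / (6.23e-12) = 6.067e6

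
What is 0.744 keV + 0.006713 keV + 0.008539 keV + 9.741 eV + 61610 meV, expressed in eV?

830.603 eV

In eV:
  0.744 keV = 0.744 × 10³ eV = 744
  0.006713 keV = 0.006713 × 10³ eV = 6.713
  0.008539 keV = 0.008539 × 10³ eV = 8.539
  9.741 eV → 9.741
  61610 meV = 61610 × 10⁻³ eV = 61.61
Sum: 744 + 6.713 + 8.539 + 9.741 + 61.61 = 830.603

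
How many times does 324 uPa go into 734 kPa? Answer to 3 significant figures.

2270000000

(734e3) / (324e-6) = 2.265e9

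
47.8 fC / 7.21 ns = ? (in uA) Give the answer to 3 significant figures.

(47.8 × 10^-15) / (7.21 × 10^-9) = 6.6297 × 10^-6 A

6.63 uA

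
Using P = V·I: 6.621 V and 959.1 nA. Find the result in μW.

6.3502011 μW

6.621 × 959.1 × 10⁻⁹ = 6350.2011 × 10⁻⁹ W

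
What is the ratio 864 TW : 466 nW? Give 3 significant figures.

1850000000000000000000

(864 × 10¹²) / (466 × 10⁻⁹) = 1.854 × 10²¹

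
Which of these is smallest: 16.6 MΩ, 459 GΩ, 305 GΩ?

16.6 MΩ

16.6 MΩ = 16600000 Ω
459 GΩ = 459000000000 Ω
305 GΩ = 305000000000 Ω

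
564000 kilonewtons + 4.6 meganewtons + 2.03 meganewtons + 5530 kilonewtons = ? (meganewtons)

In meganewtons:
  564000 kilonewtons = 564000 × 10^-3 meganewtons = 564
  4.6 meganewtons → 4.6
  2.03 meganewtons → 2.03
  5530 kilonewtons = 5530 × 10^-3 meganewtons = 5.53
Sum: 564 + 4.6 + 2.03 + 5.53 = 576.16

576.16 meganewtons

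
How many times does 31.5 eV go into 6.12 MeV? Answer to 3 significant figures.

(6.12e6) / (31.5) = 0.1943e6

194000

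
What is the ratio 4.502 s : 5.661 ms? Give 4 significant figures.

(4.502) / (5.661e-3) = 0.79527e3

795.3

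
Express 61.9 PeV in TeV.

61900 TeV

peta = 1e15, tera = 1e12; factor is 1e3.
61.9 × 1e3 = 61900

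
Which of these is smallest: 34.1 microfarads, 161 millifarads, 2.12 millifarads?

34.1 microfarads = 0.0000341 farads
161 millifarads = 0.161 farads
2.12 millifarads = 0.00212 farads

34.1 microfarads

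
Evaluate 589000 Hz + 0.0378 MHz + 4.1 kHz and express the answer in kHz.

630.9 kHz

In kHz:
  589000 Hz = 589000 × 10⁻³ kHz = 589
  0.0378 MHz = 0.0378 × 10³ kHz = 37.8
  4.1 kHz → 4.1
Sum: 589 + 37.8 + 4.1 = 630.9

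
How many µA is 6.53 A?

(no prefix) = 1e0, micro = 1e-6; factor is 1e6.
6.53 × 1e6 = 6530000

6530000 µA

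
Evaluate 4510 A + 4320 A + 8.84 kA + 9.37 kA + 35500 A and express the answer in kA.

In kA:
  4510 A = 4510 × 10^-3 kA = 4.51
  4320 A = 4320 × 10^-3 kA = 4.32
  8.84 kA → 8.84
  9.37 kA → 9.37
  35500 A = 35500 × 10^-3 kA = 35.5
Sum: 4.51 + 4.32 + 8.84 + 9.37 + 35.5 = 62.54

62.54 kA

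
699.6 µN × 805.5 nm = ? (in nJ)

0.5635278 nJ

699.6e-6 × 805.5e-9 = 563527.8e-15 J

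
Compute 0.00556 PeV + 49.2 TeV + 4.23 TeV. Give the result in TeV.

In TeV:
  0.00556 PeV = 0.00556 × 10^3 TeV = 5.56
  49.2 TeV → 49.2
  4.23 TeV → 4.23
Sum: 5.56 + 49.2 + 4.23 = 58.99

58.99 TeV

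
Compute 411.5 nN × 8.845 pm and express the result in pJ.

411.5 × 10⁻⁹ × 8.845 × 10⁻¹² = 3639.7175 × 10⁻²¹ J

0.0000036397175 pJ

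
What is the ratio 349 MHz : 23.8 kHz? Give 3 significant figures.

14700

(349 × 10^6) / (23.8 × 10^3) = 14.66 × 10^3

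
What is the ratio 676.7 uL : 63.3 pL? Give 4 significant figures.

10690000

(676.7e-6) / (63.3e-12) = 10.69e6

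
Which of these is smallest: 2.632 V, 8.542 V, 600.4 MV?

2.632 V

2.632 V = 2.632 V
8.542 V = 8.542 V
600.4 MV = 600400000 V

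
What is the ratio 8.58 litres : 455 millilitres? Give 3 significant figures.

(8.58) / (455 × 10^-3) = 0.01886 × 10^3

18.9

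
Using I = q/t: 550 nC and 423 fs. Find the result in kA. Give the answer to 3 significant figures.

1300 kA

(550 × 10⁻⁹) / (423 × 10⁻¹⁵) = 1.3002 × 10⁶ A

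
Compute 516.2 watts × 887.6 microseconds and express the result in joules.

0.45817912 joules

516.2 × 887.6e-6 = 458179.12e-6 J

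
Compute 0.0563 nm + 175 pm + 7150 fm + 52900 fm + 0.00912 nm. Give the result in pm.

In pm:
  0.0563 nm = 0.0563e3 pm = 56.3
  175 pm → 175
  7150 fm = 7150e-3 pm = 7.15
  52900 fm = 52900e-3 pm = 52.9
  0.00912 nm = 0.00912e3 pm = 9.12
Sum: 56.3 + 175 + 7.15 + 52.9 + 9.12 = 300.47

300.47 pm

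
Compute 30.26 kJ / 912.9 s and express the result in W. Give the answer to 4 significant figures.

(30.26 × 10^3) / (912.9) = 0.0331471 × 10^3 W

33.15 W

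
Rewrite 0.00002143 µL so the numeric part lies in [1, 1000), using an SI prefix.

= 21.43 × 10⁻¹² L; 10⁻¹² is pico.

21.43 pL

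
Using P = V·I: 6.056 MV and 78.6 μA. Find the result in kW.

0.4760016 kW

6.056 × 10^6 × 78.6 × 10^-6 = 476.0016 W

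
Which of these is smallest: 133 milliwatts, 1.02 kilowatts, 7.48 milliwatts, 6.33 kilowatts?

7.48 milliwatts

133 milliwatts = 0.133 watts
1.02 kilowatts = 1020 watts
7.48 milliwatts = 0.00748 watts
6.33 kilowatts = 6330 watts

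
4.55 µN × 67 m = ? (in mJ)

4.55 × 10^-6 × 67 = 304.85 × 10^-6 J

0.30485 mJ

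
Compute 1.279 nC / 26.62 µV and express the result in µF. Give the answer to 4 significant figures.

(1.279 × 10⁻⁹) / (26.62 × 10⁻⁶) = 0.0480466 × 10⁻³ F

48.05 µF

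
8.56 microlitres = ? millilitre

micro = 10^-6, milli = 10^-3; factor is 10^-3.
8.56 × 10^-3 = 0.00856

0.00856 millilitres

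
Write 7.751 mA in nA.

milli = 1e-3, nano = 1e-9; factor is 1e6.
7.751 × 1e6 = 7751000

7751000 nA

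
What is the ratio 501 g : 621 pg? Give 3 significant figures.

807000000000

(501) / (621 × 10^-12) = 0.8068 × 10^12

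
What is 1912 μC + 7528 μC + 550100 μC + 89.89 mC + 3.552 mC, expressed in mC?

In mC:
  1912 μC = 1912 × 10⁻³ mC = 1.912
  7528 μC = 7528 × 10⁻³ mC = 7.528
  550100 μC = 550100 × 10⁻³ mC = 550.1
  89.89 mC → 89.89
  3.552 mC → 3.552
Sum: 1.912 + 7.528 + 550.1 + 89.89 + 3.552 = 652.982

652.982 mC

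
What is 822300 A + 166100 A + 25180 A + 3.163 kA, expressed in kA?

In kA:
  822300 A = 822300 × 10⁻³ kA = 822.3
  166100 A = 166100 × 10⁻³ kA = 166.1
  25180 A = 25180 × 10⁻³ kA = 25.18
  3.163 kA → 3.163
Sum: 822.3 + 166.1 + 25.18 + 3.163 = 1016.743

1016.743 kA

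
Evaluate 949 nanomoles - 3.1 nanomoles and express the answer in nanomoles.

945.9 nanomoles

In nanomoles:
  949 nanomoles → 949
  3.1 nanomoles → 3.1
Difference: 949 - 3.1 = 945.9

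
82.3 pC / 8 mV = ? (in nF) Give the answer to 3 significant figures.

(82.3 × 10⁻¹²) / (8 × 10⁻³) = 10.288 × 10⁻⁹ F

10.3 nF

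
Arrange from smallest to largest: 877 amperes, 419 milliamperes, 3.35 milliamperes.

877 amperes = 877 amperes
419 milliamperes = 0.419 amperes
3.35 milliamperes = 0.00335 amperes

3.35 milliamperes < 419 milliamperes < 877 amperes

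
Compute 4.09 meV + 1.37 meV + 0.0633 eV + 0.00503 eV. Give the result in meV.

73.79 meV

In meV:
  4.09 meV → 4.09
  1.37 meV → 1.37
  0.0633 eV = 0.0633 × 10³ meV = 63.3
  0.00503 eV = 0.00503 × 10³ meV = 5.03
Sum: 4.09 + 1.37 + 63.3 + 5.03 = 73.79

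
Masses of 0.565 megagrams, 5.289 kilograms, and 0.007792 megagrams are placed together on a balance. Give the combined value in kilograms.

In kilograms:
  0.565 megagrams = 0.565e3 kilograms = 565
  5.289 kilograms → 5.289
  0.007792 megagrams = 0.007792e3 kilograms = 7.792
Sum: 565 + 5.289 + 7.792 = 578.081

578.081 kilograms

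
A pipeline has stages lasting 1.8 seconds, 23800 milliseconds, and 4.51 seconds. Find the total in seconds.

30.11 seconds

In seconds:
  1.8 seconds → 1.8
  23800 milliseconds = 23800e-3 seconds = 23.8
  4.51 seconds → 4.51
Sum: 1.8 + 23.8 + 4.51 = 30.11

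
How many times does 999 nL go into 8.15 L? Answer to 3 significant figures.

(8.15) / (999e-9) = 0.008158e9

8160000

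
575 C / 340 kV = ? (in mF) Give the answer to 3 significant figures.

1.69 mF

(575) / (340 × 10³) = 1.6912 × 10⁻³ F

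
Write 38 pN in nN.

pico = 1e-12, nano = 1e-9; factor is 1e-3.
38 × 1e-3 = 0.038

0.038 nN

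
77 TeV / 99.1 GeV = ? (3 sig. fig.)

777

(77 × 10^12) / (99.1 × 10^9) = 0.777 × 10^3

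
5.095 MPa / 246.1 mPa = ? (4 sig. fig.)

20700000

(5.095 × 10⁶) / (246.1 × 10⁻³) = 0.020703 × 10⁹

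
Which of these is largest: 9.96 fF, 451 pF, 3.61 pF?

451 pF

9.96 fF = 0.00000000000000996 F
451 pF = 0.000000000451 F
3.61 pF = 0.00000000000361 F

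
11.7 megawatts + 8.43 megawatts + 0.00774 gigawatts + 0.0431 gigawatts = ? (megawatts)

70.97 megawatts

In megawatts:
  11.7 megawatts → 11.7
  8.43 megawatts → 8.43
  0.00774 gigawatts = 0.00774e3 megawatts = 7.74
  0.0431 gigawatts = 0.0431e3 megawatts = 43.1
Sum: 11.7 + 8.43 + 7.74 + 43.1 = 70.97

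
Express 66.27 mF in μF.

66270 μF

milli = 10⁻³, micro = 10⁻⁶; factor is 10³.
66.27 × 10³ = 66270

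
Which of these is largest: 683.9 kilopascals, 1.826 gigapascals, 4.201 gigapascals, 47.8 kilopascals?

4.201 gigapascals

683.9 kilopascals = 683900 pascals
1.826 gigapascals = 1826000000 pascals
4.201 gigapascals = 4201000000 pascals
47.8 kilopascals = 47800 pascals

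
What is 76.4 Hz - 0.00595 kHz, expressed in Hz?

70.45 Hz

In Hz:
  76.4 Hz → 76.4
  0.00595 kHz = 0.00595 × 10³ Hz = 5.95
Difference: 76.4 - 5.95 = 70.45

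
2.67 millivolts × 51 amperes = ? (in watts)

2.67 × 10⁻³ × 51 = 136.17 × 10⁻³ W

0.13617 watts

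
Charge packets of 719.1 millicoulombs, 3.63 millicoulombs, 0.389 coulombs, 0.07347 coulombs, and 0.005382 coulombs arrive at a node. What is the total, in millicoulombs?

1190.582 millicoulombs

In millicoulombs:
  719.1 millicoulombs → 719.1
  3.63 millicoulombs → 3.63
  0.389 coulombs = 0.389 × 10³ millicoulombs = 389
  0.07347 coulombs = 0.07347 × 10³ millicoulombs = 73.47
  0.005382 coulombs = 0.005382 × 10³ millicoulombs = 5.382
Sum: 719.1 + 3.63 + 389 + 73.47 + 5.382 = 1190.582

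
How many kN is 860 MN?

860000 kN

mega = 1e6, kilo = 1e3; factor is 1e3.
860 × 1e3 = 860000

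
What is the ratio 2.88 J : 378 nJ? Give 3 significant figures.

7620000

(2.88) / (378e-9) = 0.007619e9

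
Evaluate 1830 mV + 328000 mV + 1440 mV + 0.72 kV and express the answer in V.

1051.27 V

In V:
  1830 mV = 1830e-3 V = 1.83
  328000 mV = 328000e-3 V = 328
  1440 mV = 1440e-3 V = 1.44
  0.72 kV = 0.72e3 V = 720
Sum: 1.83 + 328 + 1.44 + 720 = 1051.27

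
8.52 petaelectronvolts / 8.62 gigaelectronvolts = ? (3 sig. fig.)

988000

(8.52 × 10^15) / (8.62 × 10^9) = 0.9884 × 10^6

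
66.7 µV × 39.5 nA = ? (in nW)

0.00263465 nW

66.7 × 10^-6 × 39.5 × 10^-9 = 2634.65 × 10^-15 W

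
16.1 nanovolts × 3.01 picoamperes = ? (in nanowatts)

0.000000000048461 nanowatts

16.1 × 10^-9 × 3.01 × 10^-12 = 48.461 × 10^-21 W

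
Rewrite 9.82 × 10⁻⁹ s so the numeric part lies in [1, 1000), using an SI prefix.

9.82 ns

= 9.82 × 10⁻⁹ s; 10⁻⁹ is nano.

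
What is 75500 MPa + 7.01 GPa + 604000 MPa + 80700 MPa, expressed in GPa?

767.21 GPa

In GPa:
  75500 MPa = 75500e-3 GPa = 75.5
  7.01 GPa → 7.01
  604000 MPa = 604000e-3 GPa = 604
  80700 MPa = 80700e-3 GPa = 80.7
Sum: 75.5 + 7.01 + 604 + 80.7 = 767.21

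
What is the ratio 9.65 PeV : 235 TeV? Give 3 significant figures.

(9.65 × 10¹⁵) / (235 × 10¹²) = 0.04106 × 10³

41.1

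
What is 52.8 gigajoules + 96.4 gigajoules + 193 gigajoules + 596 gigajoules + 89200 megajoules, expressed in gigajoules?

1027.4 gigajoules

In gigajoules:
  52.8 gigajoules → 52.8
  96.4 gigajoules → 96.4
  193 gigajoules → 193
  596 gigajoules → 596
  89200 megajoules = 89200e-3 gigajoules = 89.2
Sum: 52.8 + 96.4 + 193 + 596 + 89.2 = 1027.4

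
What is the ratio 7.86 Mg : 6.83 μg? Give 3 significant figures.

1150000000000

(7.86 × 10⁶) / (6.83 × 10⁻⁶) = 1.151 × 10¹²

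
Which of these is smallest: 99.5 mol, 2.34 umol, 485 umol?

2.34 umol

99.5 mol = 99.5 mol
2.34 umol = 0.00000234 mol
485 umol = 0.000485 mol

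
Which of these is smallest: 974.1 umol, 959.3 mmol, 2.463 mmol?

974.1 umol

974.1 umol = 0.0009741 mol
959.3 mmol = 0.9593 mol
2.463 mmol = 0.002463 mol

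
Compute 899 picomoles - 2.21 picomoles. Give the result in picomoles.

In picomoles:
  899 picomoles → 899
  2.21 picomoles → 2.21
Difference: 899 - 2.21 = 896.79

896.79 picomoles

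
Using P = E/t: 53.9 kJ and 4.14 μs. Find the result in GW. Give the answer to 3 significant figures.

(53.9 × 10^3) / (4.14 × 10^-6) = 13.019 × 10^9 W

13.0 GW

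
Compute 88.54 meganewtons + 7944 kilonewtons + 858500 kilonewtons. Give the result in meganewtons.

954.984 meganewtons

In meganewtons:
  88.54 meganewtons → 88.54
  7944 kilonewtons = 7944 × 10^-3 meganewtons = 7.944
  858500 kilonewtons = 858500 × 10^-3 meganewtons = 858.5
Sum: 88.54 + 7.944 + 858.5 = 954.984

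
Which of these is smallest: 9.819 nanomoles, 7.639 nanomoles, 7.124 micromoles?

9.819 nanomoles = 0.000000009819 moles
7.639 nanomoles = 0.000000007639 moles
7.124 micromoles = 0.000007124 moles

7.639 nanomoles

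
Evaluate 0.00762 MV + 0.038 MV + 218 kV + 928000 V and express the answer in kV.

1191.62 kV

In kV:
  0.00762 MV = 0.00762 × 10³ kV = 7.62
  0.038 MV = 0.038 × 10³ kV = 38
  218 kV → 218
  928000 V = 928000 × 10⁻³ kV = 928
Sum: 7.62 + 38 + 218 + 928 = 1191.62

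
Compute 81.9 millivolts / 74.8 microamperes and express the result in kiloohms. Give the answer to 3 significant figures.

1.09 kiloohms

(81.9e-3) / (74.8e-6) = 1.0949e3 Ω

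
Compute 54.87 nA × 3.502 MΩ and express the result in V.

54.87 × 10⁻⁹ × 3.502 × 10⁶ = 192.15474 × 10⁻³ V

0.19215474 V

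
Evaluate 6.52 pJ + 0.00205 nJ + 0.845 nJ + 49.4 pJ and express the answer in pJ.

In pJ:
  6.52 pJ → 6.52
  0.00205 nJ = 0.00205e3 pJ = 2.05
  0.845 nJ = 0.845e3 pJ = 845
  49.4 pJ → 49.4
Sum: 6.52 + 2.05 + 845 + 49.4 = 902.97

902.97 pJ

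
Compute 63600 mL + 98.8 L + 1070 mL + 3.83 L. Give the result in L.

167.3 L

In L:
  63600 mL = 63600 × 10^-3 L = 63.6
  98.8 L → 98.8
  1070 mL = 1070 × 10^-3 L = 1.07
  3.83 L → 3.83
Sum: 63.6 + 98.8 + 1.07 + 3.83 = 167.3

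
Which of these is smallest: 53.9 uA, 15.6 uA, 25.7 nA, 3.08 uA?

25.7 nA

53.9 uA = 0.0000539 A
15.6 uA = 0.0000156 A
25.7 nA = 0.0000000257 A
3.08 uA = 0.00000308 A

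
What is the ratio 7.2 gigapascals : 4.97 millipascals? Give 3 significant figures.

(7.2 × 10^9) / (4.97 × 10^-3) = 1.449 × 10^12

1450000000000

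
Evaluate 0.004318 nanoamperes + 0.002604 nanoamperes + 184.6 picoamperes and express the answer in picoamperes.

191.522 picoamperes

In picoamperes:
  0.004318 nanoamperes = 0.004318e3 picoamperes = 4.318
  0.002604 nanoamperes = 0.002604e3 picoamperes = 2.604
  184.6 picoamperes → 184.6
Sum: 4.318 + 2.604 + 184.6 = 191.522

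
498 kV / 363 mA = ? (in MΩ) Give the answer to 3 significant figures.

1.37 MΩ

(498 × 10^3) / (363 × 10^-3) = 1.3719 × 10^6 Ω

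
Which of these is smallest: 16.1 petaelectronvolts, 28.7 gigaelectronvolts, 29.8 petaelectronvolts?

16.1 petaelectronvolts = 16100000000000000 electronvolts
28.7 gigaelectronvolts = 28700000000 electronvolts
29.8 petaelectronvolts = 29800000000000000 electronvolts

28.7 gigaelectronvolts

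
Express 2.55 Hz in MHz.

(no prefix) = 10⁰, mega = 10⁶; factor is 10⁻⁶.
2.55 × 10⁻⁶ = 0.00000255

0.00000255 MHz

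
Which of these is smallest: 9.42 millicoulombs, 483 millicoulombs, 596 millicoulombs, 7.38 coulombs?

9.42 millicoulombs = 0.00942 coulombs
483 millicoulombs = 0.483 coulombs
596 millicoulombs = 0.596 coulombs
7.38 coulombs = 7.38 coulombs

9.42 millicoulombs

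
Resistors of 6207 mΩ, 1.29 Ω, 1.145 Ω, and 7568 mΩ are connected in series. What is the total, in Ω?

16.21 Ω

In Ω:
  6207 mΩ = 6207 × 10^-3 Ω = 6.207
  1.29 Ω → 1.29
  1.145 Ω → 1.145
  7568 mΩ = 7568 × 10^-3 Ω = 7.568
Sum: 6.207 + 1.29 + 1.145 + 7.568 = 16.21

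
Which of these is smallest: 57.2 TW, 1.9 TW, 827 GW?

57.2 TW = 57200000000000 W
1.9 TW = 1900000000000 W
827 GW = 827000000000 W

827 GW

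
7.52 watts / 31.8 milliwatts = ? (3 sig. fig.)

(7.52) / (31.8 × 10^-3) = 0.2365 × 10^3

236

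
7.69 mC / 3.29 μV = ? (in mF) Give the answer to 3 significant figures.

(7.69e-3) / (3.29e-6) = 2.3374e3 F

2340000 mF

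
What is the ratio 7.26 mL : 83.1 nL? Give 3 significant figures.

87400

(7.26 × 10^-3) / (83.1 × 10^-9) = 0.08736 × 10^6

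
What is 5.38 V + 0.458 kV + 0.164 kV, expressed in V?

In V:
  5.38 V → 5.38
  0.458 kV = 0.458e3 V = 458
  0.164 kV = 0.164e3 V = 164
Sum: 5.38 + 458 + 164 = 627.38

627.38 V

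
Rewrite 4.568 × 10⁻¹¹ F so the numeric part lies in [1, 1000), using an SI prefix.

= 45.68 × 10⁻¹² F; 10⁻¹² is pico.

45.68 pF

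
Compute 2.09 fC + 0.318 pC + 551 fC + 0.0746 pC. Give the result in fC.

945.69 fC

In fC:
  2.09 fC → 2.09
  0.318 pC = 0.318 × 10³ fC = 318
  551 fC → 551
  0.0746 pC = 0.0746 × 10³ fC = 74.6
Sum: 2.09 + 318 + 551 + 74.6 = 945.69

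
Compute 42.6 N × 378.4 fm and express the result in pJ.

42.6 × 378.4 × 10⁻¹⁵ = 16119.84 × 10⁻¹⁵ J

16.11984 pJ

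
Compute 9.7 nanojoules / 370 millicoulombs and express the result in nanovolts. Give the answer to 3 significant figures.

(9.7 × 10^-9) / (370 × 10^-3) = 0.026216 × 10^-6 V

26.2 nanovolts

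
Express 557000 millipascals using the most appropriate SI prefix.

= 557 pascals; mantissa already in [1, 1000).

557 pascals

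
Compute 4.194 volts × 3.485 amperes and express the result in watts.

14.61609 watts

4.194 × 3.485 = 14.61609 W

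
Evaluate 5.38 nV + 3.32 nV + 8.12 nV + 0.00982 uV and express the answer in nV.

In nV:
  5.38 nV → 5.38
  3.32 nV → 3.32
  8.12 nV → 8.12
  0.00982 uV = 0.00982 × 10³ nV = 9.82
Sum: 5.38 + 3.32 + 8.12 + 9.82 = 26.64

26.64 nV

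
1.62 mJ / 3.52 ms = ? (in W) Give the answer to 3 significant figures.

0.460 W

(1.62 × 10⁻³) / (3.52 × 10⁻³) = 0.46023 W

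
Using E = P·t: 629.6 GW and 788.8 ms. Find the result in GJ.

496.62848 GJ

629.6e9 × 788.8e-3 = 496628.48e6 J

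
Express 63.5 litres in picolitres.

63500000000000 picolitres

(no prefix) = 10^0, pico = 10^-12; factor is 10^12.
63.5 × 10^12 = 63500000000000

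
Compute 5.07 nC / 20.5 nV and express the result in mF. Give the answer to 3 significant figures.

(5.07 × 10⁻⁹) / (20.5 × 10⁻⁹) = 0.24732 F

247 mF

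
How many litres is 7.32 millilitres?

milli = 1e-3, (no prefix) = 1e0; factor is 1e-3.
7.32 × 1e-3 = 0.00732

0.00732 litres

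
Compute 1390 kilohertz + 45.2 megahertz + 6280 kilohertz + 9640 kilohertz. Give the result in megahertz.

In megahertz:
  1390 kilohertz = 1390 × 10⁻³ megahertz = 1.39
  45.2 megahertz → 45.2
  6280 kilohertz = 6280 × 10⁻³ megahertz = 6.28
  9640 kilohertz = 9640 × 10⁻³ megahertz = 9.64
Sum: 1.39 + 45.2 + 6.28 + 9.64 = 62.51

62.51 megahertz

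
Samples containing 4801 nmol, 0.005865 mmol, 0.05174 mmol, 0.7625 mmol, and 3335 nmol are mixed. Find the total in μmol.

828.241 μmol

In μmol:
  4801 nmol = 4801 × 10⁻³ μmol = 4.801
  0.005865 mmol = 0.005865 × 10³ μmol = 5.865
  0.05174 mmol = 0.05174 × 10³ μmol = 51.74
  0.7625 mmol = 0.7625 × 10³ μmol = 762.5
  3335 nmol = 3335 × 10⁻³ μmol = 3.335
Sum: 4.801 + 5.865 + 51.74 + 762.5 + 3.335 = 828.241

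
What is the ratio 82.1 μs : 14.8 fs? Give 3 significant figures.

5550000000

(82.1e-6) / (14.8e-15) = 5.547e9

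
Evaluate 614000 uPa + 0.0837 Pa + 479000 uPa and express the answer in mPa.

In mPa:
  614000 uPa = 614000 × 10⁻³ mPa = 614
  0.0837 Pa = 0.0837 × 10³ mPa = 83.7
  479000 uPa = 479000 × 10⁻³ mPa = 479
Sum: 614 + 83.7 + 479 = 1176.7

1176.7 mPa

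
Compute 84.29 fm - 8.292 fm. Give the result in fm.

75.998 fm

In fm:
  84.29 fm → 84.29
  8.292 fm → 8.292
Difference: 84.29 - 8.292 = 75.998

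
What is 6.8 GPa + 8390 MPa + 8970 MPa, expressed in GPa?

In GPa:
  6.8 GPa → 6.8
  8390 MPa = 8390 × 10⁻³ GPa = 8.39
  8970 MPa = 8970 × 10⁻³ GPa = 8.97
Sum: 6.8 + 8.39 + 8.97 = 24.16

24.16 GPa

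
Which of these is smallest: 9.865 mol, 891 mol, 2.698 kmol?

9.865 mol

9.865 mol = 9.865 mol
891 mol = 891 mol
2.698 kmol = 2698 mol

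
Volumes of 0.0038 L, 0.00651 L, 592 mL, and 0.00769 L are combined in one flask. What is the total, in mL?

610 mL

In mL:
  0.0038 L = 0.0038 × 10³ mL = 3.8
  0.00651 L = 0.00651 × 10³ mL = 6.51
  592 mL → 592
  0.00769 L = 0.00769 × 10³ mL = 7.69
Sum: 3.8 + 6.51 + 592 + 7.69 = 610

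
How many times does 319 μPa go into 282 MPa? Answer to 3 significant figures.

(282e6) / (319e-6) = 0.884e12

884000000000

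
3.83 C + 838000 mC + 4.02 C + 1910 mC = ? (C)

847.76 C

In C:
  3.83 C → 3.83
  838000 mC = 838000 × 10⁻³ C = 838
  4.02 C → 4.02
  1910 mC = 1910 × 10⁻³ C = 1.91
Sum: 3.83 + 838 + 4.02 + 1.91 = 847.76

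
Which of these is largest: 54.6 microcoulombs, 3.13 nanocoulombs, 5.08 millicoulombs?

54.6 microcoulombs = 0.0000546 coulombs
3.13 nanocoulombs = 0.00000000313 coulombs
5.08 millicoulombs = 0.00508 coulombs

5.08 millicoulombs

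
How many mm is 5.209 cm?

centi = 10⁻², milli = 10⁻³; factor is 10¹.
5.209 × 10¹ = 52.09

52.09 mm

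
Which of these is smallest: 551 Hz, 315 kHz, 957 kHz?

551 Hz

551 Hz = 551 Hz
315 kHz = 315000 Hz
957 kHz = 957000 Hz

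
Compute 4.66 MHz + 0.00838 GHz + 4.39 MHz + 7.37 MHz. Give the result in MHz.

24.8 MHz

In MHz:
  4.66 MHz → 4.66
  0.00838 GHz = 0.00838e3 MHz = 8.38
  4.39 MHz → 4.39
  7.37 MHz → 7.37
Sum: 4.66 + 8.38 + 4.39 + 7.37 = 24.8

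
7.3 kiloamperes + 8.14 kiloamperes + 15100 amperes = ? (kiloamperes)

30.54 kiloamperes

In kiloamperes:
  7.3 kiloamperes → 7.3
  8.14 kiloamperes → 8.14
  15100 amperes = 15100e-3 kiloamperes = 15.1
Sum: 7.3 + 8.14 + 15.1 = 30.54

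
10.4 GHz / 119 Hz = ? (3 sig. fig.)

(10.4 × 10^9) / (119) = 0.08739 × 10^9

87400000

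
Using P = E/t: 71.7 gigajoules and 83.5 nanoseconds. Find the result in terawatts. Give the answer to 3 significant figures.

(71.7e9) / (83.5e-9) = 0.85868e18 W

859000 terawatts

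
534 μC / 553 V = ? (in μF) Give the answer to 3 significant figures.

0.966 μF

(534e-6) / (553) = 0.96564e-6 F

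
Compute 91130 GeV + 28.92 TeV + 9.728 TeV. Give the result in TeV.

In TeV:
  91130 GeV = 91130e-3 TeV = 91.13
  28.92 TeV → 28.92
  9.728 TeV → 9.728
Sum: 91.13 + 28.92 + 9.728 = 129.778

129.778 TeV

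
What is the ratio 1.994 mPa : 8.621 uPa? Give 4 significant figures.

(1.994 × 10^-3) / (8.621 × 10^-6) = 0.2313 × 10^3

231.3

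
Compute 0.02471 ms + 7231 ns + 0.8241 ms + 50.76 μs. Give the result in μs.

906.801 μs

In μs:
  0.02471 ms = 0.02471e3 μs = 24.71
  7231 ns = 7231e-3 μs = 7.231
  0.8241 ms = 0.8241e3 μs = 824.1
  50.76 μs → 50.76
Sum: 24.71 + 7.231 + 824.1 + 50.76 = 906.801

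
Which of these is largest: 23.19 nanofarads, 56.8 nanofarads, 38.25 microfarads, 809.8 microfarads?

23.19 nanofarads = 0.00000002319 farads
56.8 nanofarads = 0.0000000568 farads
38.25 microfarads = 0.00003825 farads
809.8 microfarads = 0.0008098 farads

809.8 microfarads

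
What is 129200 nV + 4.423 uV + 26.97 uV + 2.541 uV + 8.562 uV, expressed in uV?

171.696 uV

In uV:
  129200 nV = 129200 × 10⁻³ uV = 129.2
  4.423 uV → 4.423
  26.97 uV → 26.97
  2.541 uV → 2.541
  8.562 uV → 8.562
Sum: 129.2 + 4.423 + 26.97 + 2.541 + 8.562 = 171.696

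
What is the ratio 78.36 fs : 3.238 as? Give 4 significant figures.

24200

(78.36 × 10^-15) / (3.238 × 10^-18) = 24.2 × 10^3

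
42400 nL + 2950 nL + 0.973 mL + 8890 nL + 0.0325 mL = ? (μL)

1059.74 μL

In μL:
  42400 nL = 42400 × 10⁻³ μL = 42.4
  2950 nL = 2950 × 10⁻³ μL = 2.95
  0.973 mL = 0.973 × 10³ μL = 973
  8890 nL = 8890 × 10⁻³ μL = 8.89
  0.0325 mL = 0.0325 × 10³ μL = 32.5
Sum: 42.4 + 2.95 + 973 + 8.89 + 32.5 = 1059.74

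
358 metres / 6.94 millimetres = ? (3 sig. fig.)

51600

(358) / (6.94 × 10⁻³) = 51.59 × 10³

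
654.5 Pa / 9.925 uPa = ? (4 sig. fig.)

(654.5) / (9.925 × 10^-6) = 65.945 × 10^6

65940000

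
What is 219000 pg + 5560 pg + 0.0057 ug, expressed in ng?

230.26 ng

In ng:
  219000 pg = 219000 × 10⁻³ ng = 219
  5560 pg = 5560 × 10⁻³ ng = 5.56
  0.0057 ug = 0.0057 × 10³ ng = 5.7
Sum: 219 + 5.56 + 5.7 = 230.26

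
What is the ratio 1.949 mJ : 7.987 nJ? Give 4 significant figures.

244000

(1.949 × 10^-3) / (7.987 × 10^-9) = 0.24402 × 10^6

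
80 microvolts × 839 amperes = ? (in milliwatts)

80e-6 × 839 = 67120e-6 W

67.12 milliwatts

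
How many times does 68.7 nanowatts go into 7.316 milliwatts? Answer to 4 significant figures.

106500

(7.316e-3) / (68.7e-9) = 0.10649e6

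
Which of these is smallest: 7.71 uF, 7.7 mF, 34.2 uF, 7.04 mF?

7.71 uF

7.71 uF = 0.00000771 F
7.7 mF = 0.0077 F
34.2 uF = 0.0000342 F
7.04 mF = 0.00704 F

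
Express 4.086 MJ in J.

mega = 1e6, (no prefix) = 1e0; factor is 1e6.
4.086 × 1e6 = 4086000

4086000 J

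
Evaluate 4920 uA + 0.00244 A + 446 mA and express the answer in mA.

In mA:
  4920 uA = 4920 × 10⁻³ mA = 4.92
  0.00244 A = 0.00244 × 10³ mA = 2.44
  446 mA → 446
Sum: 4.92 + 2.44 + 446 = 453.36

453.36 mA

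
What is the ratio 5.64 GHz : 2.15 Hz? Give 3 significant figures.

(5.64 × 10⁹) / (2.15) = 2.623 × 10⁹

2620000000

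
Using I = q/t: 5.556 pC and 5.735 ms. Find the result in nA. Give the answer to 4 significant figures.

(5.556e-12) / (5.735e-3) = 0.968788e-9 A

0.9688 nA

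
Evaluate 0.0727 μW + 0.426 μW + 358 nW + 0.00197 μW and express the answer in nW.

858.67 nW

In nW:
  0.0727 μW = 0.0727 × 10³ nW = 72.7
  0.426 μW = 0.426 × 10³ nW = 426
  358 nW → 358
  0.00197 μW = 0.00197 × 10³ nW = 1.97
Sum: 72.7 + 426 + 358 + 1.97 = 858.67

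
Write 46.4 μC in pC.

46400000 pC

micro = 1e-6, pico = 1e-12; factor is 1e6.
46.4 × 1e6 = 46400000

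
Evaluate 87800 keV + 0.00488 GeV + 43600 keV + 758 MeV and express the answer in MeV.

In MeV:
  87800 keV = 87800 × 10⁻³ MeV = 87.8
  0.00488 GeV = 0.00488 × 10³ MeV = 4.88
  43600 keV = 43600 × 10⁻³ MeV = 43.6
  758 MeV → 758
Sum: 87.8 + 4.88 + 43.6 + 758 = 894.28

894.28 MeV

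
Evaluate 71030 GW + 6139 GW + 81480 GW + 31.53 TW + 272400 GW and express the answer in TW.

462.579 TW

In TW:
  71030 GW = 71030e-3 TW = 71.03
  6139 GW = 6139e-3 TW = 6.139
  81480 GW = 81480e-3 TW = 81.48
  31.53 TW → 31.53
  272400 GW = 272400e-3 TW = 272.4
Sum: 71.03 + 6.139 + 81.48 + 31.53 + 272.4 = 462.579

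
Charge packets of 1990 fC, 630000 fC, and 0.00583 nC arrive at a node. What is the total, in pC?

637.82 pC

In pC:
  1990 fC = 1990e-3 pC = 1.99
  630000 fC = 630000e-3 pC = 630
  0.00583 nC = 0.00583e3 pC = 5.83
Sum: 1.99 + 630 + 5.83 = 637.82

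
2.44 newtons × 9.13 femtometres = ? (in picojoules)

0.0222772 picojoules

2.44 × 9.13e-15 = 22.2772e-15 J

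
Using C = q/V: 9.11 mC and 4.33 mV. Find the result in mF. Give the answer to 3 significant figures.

2100 mF

(9.11 × 10⁻³) / (4.33 × 10⁻³) = 2.1039 F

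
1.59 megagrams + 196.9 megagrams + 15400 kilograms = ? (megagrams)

213.89 megagrams

In megagrams:
  1.59 megagrams → 1.59
  196.9 megagrams → 196.9
  15400 kilograms = 15400 × 10⁻³ megagrams = 15.4
Sum: 1.59 + 196.9 + 15.4 = 213.89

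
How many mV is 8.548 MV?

mega = 1e6, milli = 1e-3; factor is 1e9.
8.548 × 1e9 = 8548000000

8548000000 mV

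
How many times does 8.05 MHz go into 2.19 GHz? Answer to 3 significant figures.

272

(2.19 × 10^9) / (8.05 × 10^6) = 0.272 × 10^3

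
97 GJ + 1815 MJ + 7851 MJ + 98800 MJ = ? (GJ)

In GJ:
  97 GJ → 97
  1815 MJ = 1815e-3 GJ = 1.815
  7851 MJ = 7851e-3 GJ = 7.851
  98800 MJ = 98800e-3 GJ = 98.8
Sum: 97 + 1.815 + 7.851 + 98.8 = 205.466

205.466 GJ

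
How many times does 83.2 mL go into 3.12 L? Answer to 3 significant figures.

(3.12) / (83.2 × 10^-3) = 0.0375 × 10^3

37.5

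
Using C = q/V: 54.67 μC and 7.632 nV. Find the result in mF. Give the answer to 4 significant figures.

7163000 mF

(54.67 × 10^-6) / (7.632 × 10^-9) = 7.16326 × 10^3 F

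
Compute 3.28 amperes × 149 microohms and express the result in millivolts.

3.28 × 149e-6 = 488.72e-6 V

0.48872 millivolts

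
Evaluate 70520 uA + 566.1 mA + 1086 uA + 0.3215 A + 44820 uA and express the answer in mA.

In mA:
  70520 uA = 70520 × 10⁻³ mA = 70.52
  566.1 mA → 566.1
  1086 uA = 1086 × 10⁻³ mA = 1.086
  0.3215 A = 0.3215 × 10³ mA = 321.5
  44820 uA = 44820 × 10⁻³ mA = 44.82
Sum: 70.52 + 566.1 + 1.086 + 321.5 + 44.82 = 1004.026

1004.026 mA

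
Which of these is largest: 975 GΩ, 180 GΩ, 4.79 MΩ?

975 GΩ = 975000000000 Ω
180 GΩ = 180000000000 Ω
4.79 MΩ = 4790000 Ω

975 GΩ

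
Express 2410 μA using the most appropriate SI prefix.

= 2.41e-3 A; 1e-3 is milli.

2.41 mA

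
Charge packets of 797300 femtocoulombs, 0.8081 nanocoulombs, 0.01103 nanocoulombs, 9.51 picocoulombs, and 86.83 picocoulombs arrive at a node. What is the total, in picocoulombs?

1712.77 picocoulombs

In picocoulombs:
  797300 femtocoulombs = 797300 × 10^-3 picocoulombs = 797.3
  0.8081 nanocoulombs = 0.8081 × 10^3 picocoulombs = 808.1
  0.01103 nanocoulombs = 0.01103 × 10^3 picocoulombs = 11.03
  9.51 picocoulombs → 9.51
  86.83 picocoulombs → 86.83
Sum: 797.3 + 808.1 + 11.03 + 9.51 + 86.83 = 1712.77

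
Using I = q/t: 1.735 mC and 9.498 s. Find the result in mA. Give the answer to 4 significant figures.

(1.735e-3) / (9.498) = 0.18267e-3 A

0.1827 mA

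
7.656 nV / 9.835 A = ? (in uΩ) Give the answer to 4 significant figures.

(7.656 × 10^-9) / (9.835) = 0.778444 × 10^-9 Ω

0.0007784 uΩ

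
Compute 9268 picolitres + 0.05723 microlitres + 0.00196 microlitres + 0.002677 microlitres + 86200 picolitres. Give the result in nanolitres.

157.335 nanolitres

In nanolitres:
  9268 picolitres = 9268 × 10⁻³ nanolitres = 9.268
  0.05723 microlitres = 0.05723 × 10³ nanolitres = 57.23
  0.00196 microlitres = 0.00196 × 10³ nanolitres = 1.96
  0.002677 microlitres = 0.002677 × 10³ nanolitres = 2.677
  86200 picolitres = 86200 × 10⁻³ nanolitres = 86.2
Sum: 9.268 + 57.23 + 1.96 + 2.677 + 86.2 = 157.335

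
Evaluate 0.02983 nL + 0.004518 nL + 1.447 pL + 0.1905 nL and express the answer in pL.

In pL:
  0.02983 nL = 0.02983 × 10³ pL = 29.83
  0.004518 nL = 0.004518 × 10³ pL = 4.518
  1.447 pL → 1.447
  0.1905 nL = 0.1905 × 10³ pL = 190.5
Sum: 29.83 + 4.518 + 1.447 + 190.5 = 226.295

226.295 pL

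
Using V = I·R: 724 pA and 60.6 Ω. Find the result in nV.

724 × 10^-12 × 60.6 = 43874.4 × 10^-12 V

43.8744 nV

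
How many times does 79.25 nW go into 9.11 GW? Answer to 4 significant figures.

(9.11e9) / (79.25e-9) = 0.11495e18

115000000000000000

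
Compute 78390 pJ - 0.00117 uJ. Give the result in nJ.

77.22 nJ

In nJ:
  78390 pJ = 78390 × 10⁻³ nJ = 78.39
  0.00117 uJ = 0.00117 × 10³ nJ = 1.17
Difference: 78.39 - 1.17 = 77.22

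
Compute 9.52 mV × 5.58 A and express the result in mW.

9.52e-3 × 5.58 = 53.1216e-3 W

53.1216 mW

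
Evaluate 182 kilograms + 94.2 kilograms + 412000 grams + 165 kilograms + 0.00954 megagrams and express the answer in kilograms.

In kilograms:
  182 kilograms → 182
  94.2 kilograms → 94.2
  412000 grams = 412000 × 10^-3 kilograms = 412
  165 kilograms → 165
  0.00954 megagrams = 0.00954 × 10^3 kilograms = 9.54
Sum: 182 + 94.2 + 412 + 165 + 9.54 = 862.74

862.74 kilograms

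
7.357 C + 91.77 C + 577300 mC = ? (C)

In C:
  7.357 C → 7.357
  91.77 C → 91.77
  577300 mC = 577300 × 10^-3 C = 577.3
Sum: 7.357 + 91.77 + 577.3 = 676.427

676.427 C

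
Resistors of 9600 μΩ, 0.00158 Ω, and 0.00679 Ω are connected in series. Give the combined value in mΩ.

In mΩ:
  9600 μΩ = 9600e-3 mΩ = 9.6
  0.00158 Ω = 0.00158e3 mΩ = 1.58
  0.00679 Ω = 0.00679e3 mΩ = 6.79
Sum: 9.6 + 1.58 + 6.79 = 17.97

17.97 mΩ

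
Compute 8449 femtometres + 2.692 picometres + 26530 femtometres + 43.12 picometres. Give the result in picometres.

80.791 picometres

In picometres:
  8449 femtometres = 8449e-3 picometres = 8.449
  2.692 picometres → 2.692
  26530 femtometres = 26530e-3 picometres = 26.53
  43.12 picometres → 43.12
Sum: 8.449 + 2.692 + 26.53 + 43.12 = 80.791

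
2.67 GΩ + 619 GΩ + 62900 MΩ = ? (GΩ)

684.57 GΩ

In GΩ:
  2.67 GΩ → 2.67
  619 GΩ → 619
  62900 MΩ = 62900 × 10⁻³ GΩ = 62.9
Sum: 2.67 + 619 + 62.9 = 684.57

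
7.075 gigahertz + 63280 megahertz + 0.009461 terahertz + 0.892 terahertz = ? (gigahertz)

971.816 gigahertz

In gigahertz:
  7.075 gigahertz → 7.075
  63280 megahertz = 63280 × 10⁻³ gigahertz = 63.28
  0.009461 terahertz = 0.009461 × 10³ gigahertz = 9.461
  0.892 terahertz = 0.892 × 10³ gigahertz = 892
Sum: 7.075 + 63.28 + 9.461 + 892 = 971.816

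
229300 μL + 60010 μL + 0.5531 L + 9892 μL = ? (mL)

In mL:
  229300 μL = 229300 × 10⁻³ mL = 229.3
  60010 μL = 60010 × 10⁻³ mL = 60.01
  0.5531 L = 0.5531 × 10³ mL = 553.1
  9892 μL = 9892 × 10⁻³ mL = 9.892
Sum: 229.3 + 60.01 + 553.1 + 9.892 = 852.302

852.302 mL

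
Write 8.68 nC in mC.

nano = 10^-9, milli = 10^-3; factor is 10^-6.
8.68 × 10^-6 = 0.00000868

0.00000868 mC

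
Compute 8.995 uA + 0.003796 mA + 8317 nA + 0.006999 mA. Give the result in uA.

28.107 uA

In uA:
  8.995 uA → 8.995
  0.003796 mA = 0.003796 × 10³ uA = 3.796
  8317 nA = 8317 × 10⁻³ uA = 8.317
  0.006999 mA = 0.006999 × 10³ uA = 6.999
Sum: 8.995 + 3.796 + 8.317 + 6.999 = 28.107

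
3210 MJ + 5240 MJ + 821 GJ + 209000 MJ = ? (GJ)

In GJ:
  3210 MJ = 3210e-3 GJ = 3.21
  5240 MJ = 5240e-3 GJ = 5.24
  821 GJ → 821
  209000 MJ = 209000e-3 GJ = 209
Sum: 3.21 + 5.24 + 821 + 209 = 1038.45

1038.45 GJ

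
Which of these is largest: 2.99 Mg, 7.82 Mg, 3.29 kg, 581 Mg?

2.99 Mg = 2990000 g
7.82 Mg = 7820000 g
3.29 kg = 3290 g
581 Mg = 581000000 g

581 Mg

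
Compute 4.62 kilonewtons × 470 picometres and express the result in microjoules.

4.62 × 10^3 × 470 × 10^-12 = 2171.4 × 10^-9 J

2.1714 microjoules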